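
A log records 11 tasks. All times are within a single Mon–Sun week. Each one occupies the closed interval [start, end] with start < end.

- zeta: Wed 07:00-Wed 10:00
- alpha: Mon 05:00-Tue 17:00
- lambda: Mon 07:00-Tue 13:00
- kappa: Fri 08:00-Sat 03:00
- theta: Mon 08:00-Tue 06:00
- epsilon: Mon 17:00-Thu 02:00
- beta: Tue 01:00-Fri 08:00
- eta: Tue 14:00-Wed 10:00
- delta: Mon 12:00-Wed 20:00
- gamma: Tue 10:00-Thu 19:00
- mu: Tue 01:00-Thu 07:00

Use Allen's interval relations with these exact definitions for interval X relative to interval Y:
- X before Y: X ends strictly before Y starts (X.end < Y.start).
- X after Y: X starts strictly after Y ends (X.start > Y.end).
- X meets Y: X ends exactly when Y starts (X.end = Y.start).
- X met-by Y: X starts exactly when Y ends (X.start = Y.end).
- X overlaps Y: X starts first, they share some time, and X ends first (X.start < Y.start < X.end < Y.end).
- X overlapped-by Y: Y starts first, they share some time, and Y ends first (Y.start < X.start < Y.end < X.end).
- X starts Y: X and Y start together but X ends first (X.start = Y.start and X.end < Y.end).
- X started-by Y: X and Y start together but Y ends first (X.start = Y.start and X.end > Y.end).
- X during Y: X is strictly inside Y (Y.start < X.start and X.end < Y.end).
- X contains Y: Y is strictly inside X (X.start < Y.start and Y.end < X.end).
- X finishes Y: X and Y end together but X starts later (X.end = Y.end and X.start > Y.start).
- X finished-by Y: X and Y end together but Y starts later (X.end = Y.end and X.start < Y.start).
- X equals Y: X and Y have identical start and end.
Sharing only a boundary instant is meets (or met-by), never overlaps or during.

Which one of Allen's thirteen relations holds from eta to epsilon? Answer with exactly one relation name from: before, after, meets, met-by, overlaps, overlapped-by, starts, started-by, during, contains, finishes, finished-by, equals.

during

eta = [Tue 14:00, Wed 10:00]; epsilon = [Mon 17:00, Thu 02:00].
Compare endpoints: eta.start > epsilon.start, eta.start < epsilon.end, eta.end > epsilon.start, eta.end < epsilon.end.
That pattern is 'during'.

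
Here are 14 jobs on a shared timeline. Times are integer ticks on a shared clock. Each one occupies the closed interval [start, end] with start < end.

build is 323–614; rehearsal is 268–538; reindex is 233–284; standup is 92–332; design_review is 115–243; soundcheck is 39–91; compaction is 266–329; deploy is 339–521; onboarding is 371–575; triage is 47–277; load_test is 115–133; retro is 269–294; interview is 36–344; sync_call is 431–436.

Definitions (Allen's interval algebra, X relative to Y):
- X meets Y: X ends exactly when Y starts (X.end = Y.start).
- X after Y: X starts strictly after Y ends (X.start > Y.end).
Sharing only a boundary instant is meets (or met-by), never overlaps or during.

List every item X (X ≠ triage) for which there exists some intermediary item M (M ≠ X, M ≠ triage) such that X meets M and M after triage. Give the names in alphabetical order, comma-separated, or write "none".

Target triage = [47, 277].
Intermediaries M with M after triage: build, deploy, onboarding, sync_call.
Via build — items with X meets build: none.
Via deploy — items with X meets deploy: none.
Via onboarding — items with X meets onboarding: none.
Via sync_call — items with X meets sync_call: none.
Union: none.

none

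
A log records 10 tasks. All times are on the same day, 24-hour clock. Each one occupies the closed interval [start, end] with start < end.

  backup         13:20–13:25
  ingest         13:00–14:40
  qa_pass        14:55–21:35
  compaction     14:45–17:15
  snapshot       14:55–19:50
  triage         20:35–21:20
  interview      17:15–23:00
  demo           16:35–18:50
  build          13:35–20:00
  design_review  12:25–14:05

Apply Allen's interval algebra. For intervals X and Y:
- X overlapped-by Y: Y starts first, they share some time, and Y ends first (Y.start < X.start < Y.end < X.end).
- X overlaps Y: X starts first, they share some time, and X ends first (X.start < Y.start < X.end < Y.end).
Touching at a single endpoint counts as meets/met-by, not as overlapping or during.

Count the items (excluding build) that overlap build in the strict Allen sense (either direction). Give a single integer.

Target build = [13:35, 20:00].
backup [13:20, 13:25] → before → no.
compaction [14:45, 17:15] → during → no.
demo [16:35, 18:50] → during → no.
design_review [12:25, 14:05] → overlaps → counts.
ingest [13:00, 14:40] → overlaps → counts.
interview [17:15, 23:00] → overlapped-by → counts.
qa_pass [14:55, 21:35] → overlapped-by → counts.
snapshot [14:55, 19:50] → during → no.
triage [20:35, 21:20] → after → no.
Total: 4.

4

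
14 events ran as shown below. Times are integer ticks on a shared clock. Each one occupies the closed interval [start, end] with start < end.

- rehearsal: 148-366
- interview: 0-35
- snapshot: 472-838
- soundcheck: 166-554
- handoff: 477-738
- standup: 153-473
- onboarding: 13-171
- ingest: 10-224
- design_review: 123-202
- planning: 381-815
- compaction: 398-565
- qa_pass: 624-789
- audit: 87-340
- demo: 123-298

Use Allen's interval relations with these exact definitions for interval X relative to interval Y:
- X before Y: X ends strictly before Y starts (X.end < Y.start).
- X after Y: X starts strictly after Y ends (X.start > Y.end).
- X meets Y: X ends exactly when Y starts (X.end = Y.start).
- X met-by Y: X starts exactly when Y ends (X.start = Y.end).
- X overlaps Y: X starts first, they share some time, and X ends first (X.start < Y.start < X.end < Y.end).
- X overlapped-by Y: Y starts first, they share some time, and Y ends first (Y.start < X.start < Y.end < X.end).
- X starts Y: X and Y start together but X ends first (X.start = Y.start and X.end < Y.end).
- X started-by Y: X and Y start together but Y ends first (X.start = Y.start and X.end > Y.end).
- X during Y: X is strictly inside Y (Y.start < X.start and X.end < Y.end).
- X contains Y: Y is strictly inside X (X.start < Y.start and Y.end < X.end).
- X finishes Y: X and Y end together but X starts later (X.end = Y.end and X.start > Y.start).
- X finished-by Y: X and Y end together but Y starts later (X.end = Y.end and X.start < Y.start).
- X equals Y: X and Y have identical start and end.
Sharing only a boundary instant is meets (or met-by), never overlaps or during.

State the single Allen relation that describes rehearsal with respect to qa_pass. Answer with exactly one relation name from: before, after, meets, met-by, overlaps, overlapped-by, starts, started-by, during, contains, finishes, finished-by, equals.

rehearsal = [148, 366]; qa_pass = [624, 789].
Compare endpoints: rehearsal.start < qa_pass.start, rehearsal.start < qa_pass.end, rehearsal.end < qa_pass.start, rehearsal.end < qa_pass.end.
That pattern is 'before'.

before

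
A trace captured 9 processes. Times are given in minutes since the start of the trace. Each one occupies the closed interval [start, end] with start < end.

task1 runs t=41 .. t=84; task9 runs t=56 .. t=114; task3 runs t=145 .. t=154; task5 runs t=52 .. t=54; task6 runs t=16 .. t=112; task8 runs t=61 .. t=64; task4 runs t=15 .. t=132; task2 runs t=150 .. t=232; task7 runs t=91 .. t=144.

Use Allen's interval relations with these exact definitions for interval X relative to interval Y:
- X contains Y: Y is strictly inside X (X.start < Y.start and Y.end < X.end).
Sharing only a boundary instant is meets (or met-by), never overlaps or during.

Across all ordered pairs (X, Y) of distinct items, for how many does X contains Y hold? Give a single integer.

11

Checking all 72 ordered pairs for relation 'contains'; matching pairs in alphabetical order:
(task1, task5): task1 contains task5 ✓
(task1, task8): task1 contains task8 ✓
(task4, task1): task4 contains task1 ✓
(task4, task5): task4 contains task5 ✓
(task4, task6): task4 contains task6 ✓
(task4, task8): task4 contains task8 ✓
(task4, task9): task4 contains task9 ✓
(task6, task1): task6 contains task1 ✓
(task6, task5): task6 contains task5 ✓
(task6, task8): task6 contains task8 ✓
(task9, task8): task9 contains task8 ✓
Count: 11.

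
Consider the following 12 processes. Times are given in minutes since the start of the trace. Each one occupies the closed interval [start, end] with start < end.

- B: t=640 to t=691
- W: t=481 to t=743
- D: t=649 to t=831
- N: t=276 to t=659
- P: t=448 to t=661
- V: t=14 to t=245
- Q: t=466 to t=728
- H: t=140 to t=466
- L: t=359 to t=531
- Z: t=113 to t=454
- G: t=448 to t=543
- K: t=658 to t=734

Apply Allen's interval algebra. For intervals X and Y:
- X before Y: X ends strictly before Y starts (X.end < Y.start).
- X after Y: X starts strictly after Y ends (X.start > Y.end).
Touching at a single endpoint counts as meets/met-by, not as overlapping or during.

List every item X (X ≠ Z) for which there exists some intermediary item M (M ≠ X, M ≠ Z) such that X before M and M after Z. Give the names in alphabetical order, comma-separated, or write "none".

G, H, L, V

Target Z = [t=113, t=454].
Intermediaries M with M after Z: B, D, K, Q, W.
Via B — items with X before B: G, H, L, V.
Via D — items with X before D: G, H, L, V.
Via K — items with X before K: G, H, L, V.
Via Q — items with X before Q: V.
Via W — items with X before W: H, V.
Union: G, H, L, V.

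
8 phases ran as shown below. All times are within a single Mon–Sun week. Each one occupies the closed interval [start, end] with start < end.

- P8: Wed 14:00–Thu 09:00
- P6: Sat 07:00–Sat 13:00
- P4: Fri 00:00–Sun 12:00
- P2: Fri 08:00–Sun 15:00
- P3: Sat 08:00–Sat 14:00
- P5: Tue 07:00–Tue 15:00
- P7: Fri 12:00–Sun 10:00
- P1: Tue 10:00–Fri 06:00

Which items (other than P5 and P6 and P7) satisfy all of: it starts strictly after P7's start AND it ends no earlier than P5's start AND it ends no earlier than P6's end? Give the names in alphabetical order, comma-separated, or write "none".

Conditions: its start is strictly after P7's start (X.start > Fri 12:00) AND its end is no earlier than P5's start (X.end >= Tue 07:00) AND its end is no earlier than P6's end (X.end >= Sat 13:00).
P1: start Tue 10:00 > Fri 12:00? ✗; end Fri 06:00 >= Tue 07:00? ✓; end Fri 06:00 >= Sat 13:00? ✗ → no.
P2: start Fri 08:00 > Fri 12:00? ✗; end Sun 15:00 >= Tue 07:00? ✓; end Sun 15:00 >= Sat 13:00? ✓ → no.
P3: start Sat 08:00 > Fri 12:00? ✓; end Sat 14:00 >= Tue 07:00? ✓; end Sat 14:00 >= Sat 13:00? ✓ → yes.
P4: start Fri 00:00 > Fri 12:00? ✗; end Sun 12:00 >= Tue 07:00? ✓; end Sun 12:00 >= Sat 13:00? ✓ → no.
P8: start Wed 14:00 > Fri 12:00? ✗; end Thu 09:00 >= Tue 07:00? ✓; end Thu 09:00 >= Sat 13:00? ✗ → no.
Result: P3.

P3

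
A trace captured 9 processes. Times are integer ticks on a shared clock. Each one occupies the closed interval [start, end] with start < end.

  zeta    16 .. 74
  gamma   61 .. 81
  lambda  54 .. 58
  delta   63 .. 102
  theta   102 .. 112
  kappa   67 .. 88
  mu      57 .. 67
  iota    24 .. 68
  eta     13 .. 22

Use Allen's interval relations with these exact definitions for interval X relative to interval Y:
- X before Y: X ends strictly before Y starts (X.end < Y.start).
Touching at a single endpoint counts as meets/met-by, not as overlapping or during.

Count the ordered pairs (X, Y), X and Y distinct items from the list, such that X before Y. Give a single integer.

16

Checking all 72 ordered pairs for relation 'before'; matching pairs in alphabetical order:
(eta, delta): eta before delta ✓
(eta, gamma): eta before gamma ✓
(eta, iota): eta before iota ✓
(eta, kappa): eta before kappa ✓
(eta, lambda): eta before lambda ✓
(eta, mu): eta before mu ✓
(eta, theta): eta before theta ✓
(gamma, theta): gamma before theta ✓
(iota, theta): iota before theta ✓
(kappa, theta): kappa before theta ✓
(lambda, delta): lambda before delta ✓
(lambda, gamma): lambda before gamma ✓
(lambda, kappa): lambda before kappa ✓
(lambda, theta): lambda before theta ✓
(mu, theta): mu before theta ✓
(zeta, theta): zeta before theta ✓
Count: 16.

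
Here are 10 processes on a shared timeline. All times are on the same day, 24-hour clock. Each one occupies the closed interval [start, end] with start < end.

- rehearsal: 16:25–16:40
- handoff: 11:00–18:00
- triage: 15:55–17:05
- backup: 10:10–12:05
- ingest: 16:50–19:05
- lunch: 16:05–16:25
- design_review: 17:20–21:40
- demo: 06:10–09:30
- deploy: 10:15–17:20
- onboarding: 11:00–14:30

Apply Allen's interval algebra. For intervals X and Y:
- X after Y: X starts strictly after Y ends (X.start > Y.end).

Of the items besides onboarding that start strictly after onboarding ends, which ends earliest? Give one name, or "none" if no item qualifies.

lunch

Target onboarding = [11:00, 14:30].
backup [10:10, 12:05] → overlaps → excluded.
demo [06:10, 09:30] → before → excluded.
deploy [10:15, 17:20] → contains → excluded.
design_review [17:20, 21:40] → after → candidate.
handoff [11:00, 18:00] → started-by → excluded.
ingest [16:50, 19:05] → after → candidate.
lunch [16:05, 16:25] → after → candidate.
rehearsal [16:25, 16:40] → after → candidate.
triage [15:55, 17:05] → after → candidate.
Among candidates, earliest end is 16:25 → lunch.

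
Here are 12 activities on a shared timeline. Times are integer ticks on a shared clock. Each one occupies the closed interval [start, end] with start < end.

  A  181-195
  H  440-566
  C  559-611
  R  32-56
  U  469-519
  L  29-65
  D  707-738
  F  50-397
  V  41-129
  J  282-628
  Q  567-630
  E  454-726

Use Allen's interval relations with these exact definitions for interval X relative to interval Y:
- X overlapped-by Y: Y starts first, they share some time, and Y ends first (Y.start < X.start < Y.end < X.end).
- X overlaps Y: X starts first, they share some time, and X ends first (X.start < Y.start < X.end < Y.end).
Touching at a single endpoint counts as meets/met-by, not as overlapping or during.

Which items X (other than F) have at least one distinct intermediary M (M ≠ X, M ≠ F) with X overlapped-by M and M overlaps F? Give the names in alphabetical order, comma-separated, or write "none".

Target F = [50, 397].
Intermediaries M with M overlaps F: L, R, V.
Via L — items with X overlapped-by L: V.
Via R — items with X overlapped-by R: V.
Via V — items with X overlapped-by V: none.
Union: V.

V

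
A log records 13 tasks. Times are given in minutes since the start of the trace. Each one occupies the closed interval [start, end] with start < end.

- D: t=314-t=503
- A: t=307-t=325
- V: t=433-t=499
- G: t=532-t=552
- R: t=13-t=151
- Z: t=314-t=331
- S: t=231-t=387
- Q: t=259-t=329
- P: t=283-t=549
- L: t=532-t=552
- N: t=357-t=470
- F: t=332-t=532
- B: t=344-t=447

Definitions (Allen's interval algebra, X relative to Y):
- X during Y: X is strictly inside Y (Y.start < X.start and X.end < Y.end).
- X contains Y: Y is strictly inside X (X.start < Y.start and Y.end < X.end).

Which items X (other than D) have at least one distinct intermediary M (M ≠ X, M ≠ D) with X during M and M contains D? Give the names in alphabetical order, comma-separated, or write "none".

Target D = [t=314, t=503].
Intermediaries M with M contains D: P.
Via P — items with X during P: A, B, F, N, V, Z.
Union: A, B, F, N, V, Z.

A, B, F, N, V, Z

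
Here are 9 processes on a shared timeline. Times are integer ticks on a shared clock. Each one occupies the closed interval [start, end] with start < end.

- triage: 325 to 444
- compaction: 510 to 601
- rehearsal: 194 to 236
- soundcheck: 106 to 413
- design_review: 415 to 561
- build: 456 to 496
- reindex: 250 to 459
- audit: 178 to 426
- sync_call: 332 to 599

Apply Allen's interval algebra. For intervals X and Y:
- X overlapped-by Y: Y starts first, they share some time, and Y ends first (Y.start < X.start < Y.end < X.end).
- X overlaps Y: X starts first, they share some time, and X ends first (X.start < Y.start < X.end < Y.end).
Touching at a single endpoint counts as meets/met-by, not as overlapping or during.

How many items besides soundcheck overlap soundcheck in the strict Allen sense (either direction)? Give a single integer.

4

Target soundcheck = [106, 413].
audit [178, 426] → overlapped-by → counts.
build [456, 496] → after → no.
compaction [510, 601] → after → no.
design_review [415, 561] → after → no.
rehearsal [194, 236] → during → no.
reindex [250, 459] → overlapped-by → counts.
sync_call [332, 599] → overlapped-by → counts.
triage [325, 444] → overlapped-by → counts.
Total: 4.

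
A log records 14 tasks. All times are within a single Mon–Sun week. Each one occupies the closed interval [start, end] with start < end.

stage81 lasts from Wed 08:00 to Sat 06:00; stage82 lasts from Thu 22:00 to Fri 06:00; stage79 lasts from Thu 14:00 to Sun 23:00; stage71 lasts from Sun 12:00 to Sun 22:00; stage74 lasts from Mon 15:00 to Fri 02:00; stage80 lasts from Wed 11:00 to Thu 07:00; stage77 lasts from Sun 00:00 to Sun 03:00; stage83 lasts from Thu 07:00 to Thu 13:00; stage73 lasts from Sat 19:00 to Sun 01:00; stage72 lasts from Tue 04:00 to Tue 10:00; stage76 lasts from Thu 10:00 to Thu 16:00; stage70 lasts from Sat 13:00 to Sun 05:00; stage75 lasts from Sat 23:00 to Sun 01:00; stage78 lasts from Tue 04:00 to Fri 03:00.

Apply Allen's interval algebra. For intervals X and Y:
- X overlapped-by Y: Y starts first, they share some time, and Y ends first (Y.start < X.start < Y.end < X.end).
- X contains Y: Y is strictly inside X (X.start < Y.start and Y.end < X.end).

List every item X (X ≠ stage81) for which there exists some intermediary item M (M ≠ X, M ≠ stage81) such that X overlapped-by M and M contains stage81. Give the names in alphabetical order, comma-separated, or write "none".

none

Target stage81 = [Wed 08:00, Sat 06:00].
Intermediaries M with M contains stage81: none.
Union: none.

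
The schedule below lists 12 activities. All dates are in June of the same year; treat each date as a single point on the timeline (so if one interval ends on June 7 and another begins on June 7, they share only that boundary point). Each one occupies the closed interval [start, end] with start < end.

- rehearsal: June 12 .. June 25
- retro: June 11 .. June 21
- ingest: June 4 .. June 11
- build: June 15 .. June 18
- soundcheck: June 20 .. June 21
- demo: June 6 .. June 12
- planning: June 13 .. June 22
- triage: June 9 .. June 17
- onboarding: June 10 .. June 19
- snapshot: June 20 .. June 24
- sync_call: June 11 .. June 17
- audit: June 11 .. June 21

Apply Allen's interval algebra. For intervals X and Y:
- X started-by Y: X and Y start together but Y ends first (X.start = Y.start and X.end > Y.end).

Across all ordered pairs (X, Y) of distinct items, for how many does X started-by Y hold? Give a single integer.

3

Checking all 132 ordered pairs for relation 'started-by'; matching pairs in alphabetical order:
(audit, sync_call): audit started-by sync_call ✓
(retro, sync_call): retro started-by sync_call ✓
(snapshot, soundcheck): snapshot started-by soundcheck ✓
Count: 3.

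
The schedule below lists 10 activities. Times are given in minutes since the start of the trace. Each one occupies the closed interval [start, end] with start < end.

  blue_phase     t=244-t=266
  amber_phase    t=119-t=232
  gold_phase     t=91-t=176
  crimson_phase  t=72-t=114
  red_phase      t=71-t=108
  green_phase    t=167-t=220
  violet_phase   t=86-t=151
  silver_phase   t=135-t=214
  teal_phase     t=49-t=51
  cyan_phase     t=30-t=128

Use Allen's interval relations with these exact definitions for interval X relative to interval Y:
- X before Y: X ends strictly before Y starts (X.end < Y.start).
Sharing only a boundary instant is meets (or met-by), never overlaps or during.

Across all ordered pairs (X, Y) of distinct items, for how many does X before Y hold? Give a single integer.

Checking all 90 ordered pairs for relation 'before'; matching pairs in alphabetical order:
(amber_phase, blue_phase): amber_phase before blue_phase ✓
(crimson_phase, amber_phase): crimson_phase before amber_phase ✓
(crimson_phase, blue_phase): crimson_phase before blue_phase ✓
(crimson_phase, green_phase): crimson_phase before green_phase ✓
(crimson_phase, silver_phase): crimson_phase before silver_phase ✓
(cyan_phase, blue_phase): cyan_phase before blue_phase ✓
(cyan_phase, green_phase): cyan_phase before green_phase ✓
(cyan_phase, silver_phase): cyan_phase before silver_phase ✓
(gold_phase, blue_phase): gold_phase before blue_phase ✓
(green_phase, blue_phase): green_phase before blue_phase ✓
(red_phase, amber_phase): red_phase before amber_phase ✓
(red_phase, blue_phase): red_phase before blue_phase ✓
(red_phase, green_phase): red_phase before green_phase ✓
(red_phase, silver_phase): red_phase before silver_phase ✓
(silver_phase, blue_phase): silver_phase before blue_phase ✓
(teal_phase, amber_phase): teal_phase before amber_phase ✓
(teal_phase, blue_phase): teal_phase before blue_phase ✓
(teal_phase, crimson_phase): teal_phase before crimson_phase ✓
(teal_phase, gold_phase): teal_phase before gold_phase ✓
(teal_phase, green_phase): teal_phase before green_phase ✓
(teal_phase, red_phase): teal_phase before red_phase ✓
(teal_phase, silver_phase): teal_phase before silver_phase ✓
(teal_phase, violet_phase): teal_phase before violet_phase ✓
(violet_phase, blue_phase): violet_phase before blue_phase ✓
... plus 1 further pairs not listed.
Count: 25.

25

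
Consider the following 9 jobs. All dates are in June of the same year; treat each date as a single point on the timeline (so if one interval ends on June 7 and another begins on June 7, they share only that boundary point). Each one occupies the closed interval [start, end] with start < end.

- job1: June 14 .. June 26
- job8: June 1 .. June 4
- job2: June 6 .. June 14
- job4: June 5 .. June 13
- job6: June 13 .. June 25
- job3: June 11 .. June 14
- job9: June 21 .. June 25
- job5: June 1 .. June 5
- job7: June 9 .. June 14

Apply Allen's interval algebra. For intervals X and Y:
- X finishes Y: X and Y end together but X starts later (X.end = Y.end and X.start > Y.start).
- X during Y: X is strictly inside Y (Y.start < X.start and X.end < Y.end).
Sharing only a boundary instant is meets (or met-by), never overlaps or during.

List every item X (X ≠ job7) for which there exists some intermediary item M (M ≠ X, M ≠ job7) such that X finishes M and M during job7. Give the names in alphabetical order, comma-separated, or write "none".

Target job7 = [June 9, June 14].
Intermediaries M with M during job7: none.
Union: none.

none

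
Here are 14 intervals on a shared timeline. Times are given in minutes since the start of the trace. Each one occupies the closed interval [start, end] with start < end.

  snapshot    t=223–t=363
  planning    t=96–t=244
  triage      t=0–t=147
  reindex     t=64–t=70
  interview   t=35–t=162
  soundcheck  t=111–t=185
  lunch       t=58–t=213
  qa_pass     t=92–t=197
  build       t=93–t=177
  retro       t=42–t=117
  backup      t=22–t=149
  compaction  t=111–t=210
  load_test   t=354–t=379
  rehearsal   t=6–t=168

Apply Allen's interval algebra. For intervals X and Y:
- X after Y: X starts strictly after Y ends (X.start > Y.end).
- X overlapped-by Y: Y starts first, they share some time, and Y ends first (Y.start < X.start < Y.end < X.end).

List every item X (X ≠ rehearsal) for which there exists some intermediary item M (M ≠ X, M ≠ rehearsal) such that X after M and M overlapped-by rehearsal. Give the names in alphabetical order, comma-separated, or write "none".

load_test, snapshot

Target rehearsal = [t=6, t=168].
Intermediaries M with M overlapped-by rehearsal: build, compaction, lunch, planning, qa_pass, soundcheck.
Via build — items with X after build: load_test, snapshot.
Via compaction — items with X after compaction: load_test, snapshot.
Via lunch — items with X after lunch: load_test, snapshot.
Via planning — items with X after planning: load_test.
Via qa_pass — items with X after qa_pass: load_test, snapshot.
Via soundcheck — items with X after soundcheck: load_test, snapshot.
Union: load_test, snapshot.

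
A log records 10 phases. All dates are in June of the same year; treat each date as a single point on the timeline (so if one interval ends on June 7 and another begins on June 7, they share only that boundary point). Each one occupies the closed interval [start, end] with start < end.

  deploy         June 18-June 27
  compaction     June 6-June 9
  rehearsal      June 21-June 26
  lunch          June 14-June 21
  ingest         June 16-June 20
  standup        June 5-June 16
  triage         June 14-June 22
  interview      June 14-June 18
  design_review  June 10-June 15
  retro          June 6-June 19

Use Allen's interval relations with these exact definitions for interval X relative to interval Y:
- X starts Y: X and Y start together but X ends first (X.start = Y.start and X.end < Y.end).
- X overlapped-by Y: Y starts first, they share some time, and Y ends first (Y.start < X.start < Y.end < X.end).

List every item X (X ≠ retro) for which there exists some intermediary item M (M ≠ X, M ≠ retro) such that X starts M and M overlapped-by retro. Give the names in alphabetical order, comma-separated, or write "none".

Target retro = [June 6, June 19].
Intermediaries M with M overlapped-by retro: deploy, ingest, lunch, triage.
Via deploy — items with X starts deploy: none.
Via ingest — items with X starts ingest: none.
Via lunch — items with X starts lunch: interview.
Via triage — items with X starts triage: interview, lunch.
Union: interview, lunch.

interview, lunch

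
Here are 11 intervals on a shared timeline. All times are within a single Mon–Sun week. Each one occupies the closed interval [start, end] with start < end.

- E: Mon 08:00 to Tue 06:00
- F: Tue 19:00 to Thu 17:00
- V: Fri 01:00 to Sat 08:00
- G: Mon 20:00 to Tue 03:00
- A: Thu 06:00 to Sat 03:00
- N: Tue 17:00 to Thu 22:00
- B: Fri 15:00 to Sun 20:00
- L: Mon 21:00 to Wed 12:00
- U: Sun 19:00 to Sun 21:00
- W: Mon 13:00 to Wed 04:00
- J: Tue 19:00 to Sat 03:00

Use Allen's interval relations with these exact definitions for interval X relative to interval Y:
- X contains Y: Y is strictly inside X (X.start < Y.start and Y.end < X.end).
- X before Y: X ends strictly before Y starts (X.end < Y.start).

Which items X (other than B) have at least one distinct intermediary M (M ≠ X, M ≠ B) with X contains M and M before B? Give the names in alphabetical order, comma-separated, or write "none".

E, N, W

Target B = [Fri 15:00, Sun 20:00].
Intermediaries M with M before B: E, F, G, L, N, W.
Via E — items with X contains E: none.
Via F — items with X contains F: N.
Via G — items with X contains G: E, W.
Via L — items with X contains L: none.
Via N — items with X contains N: none.
Via W — items with X contains W: none.
Union: E, N, W.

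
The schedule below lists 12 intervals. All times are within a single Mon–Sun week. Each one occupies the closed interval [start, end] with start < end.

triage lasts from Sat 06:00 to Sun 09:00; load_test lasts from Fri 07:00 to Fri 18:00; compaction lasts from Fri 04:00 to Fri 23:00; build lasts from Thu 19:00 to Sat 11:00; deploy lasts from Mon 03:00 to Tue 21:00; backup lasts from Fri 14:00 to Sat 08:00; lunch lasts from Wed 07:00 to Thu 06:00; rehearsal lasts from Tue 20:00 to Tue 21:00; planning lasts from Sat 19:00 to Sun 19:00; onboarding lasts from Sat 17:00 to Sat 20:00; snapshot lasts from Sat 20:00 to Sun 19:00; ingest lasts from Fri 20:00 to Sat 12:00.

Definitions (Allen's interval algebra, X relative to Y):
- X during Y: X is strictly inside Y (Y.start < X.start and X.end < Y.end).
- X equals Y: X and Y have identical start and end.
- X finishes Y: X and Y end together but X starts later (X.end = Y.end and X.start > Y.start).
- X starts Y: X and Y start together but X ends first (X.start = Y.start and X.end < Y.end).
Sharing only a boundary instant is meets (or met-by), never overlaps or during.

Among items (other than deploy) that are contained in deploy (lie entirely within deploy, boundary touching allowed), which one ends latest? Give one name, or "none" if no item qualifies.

rehearsal

Target deploy = [Mon 03:00, Tue 21:00].
backup [Fri 14:00, Sat 08:00] → after → excluded.
build [Thu 19:00, Sat 11:00] → after → excluded.
compaction [Fri 04:00, Fri 23:00] → after → excluded.
ingest [Fri 20:00, Sat 12:00] → after → excluded.
load_test [Fri 07:00, Fri 18:00] → after → excluded.
lunch [Wed 07:00, Thu 06:00] → after → excluded.
onboarding [Sat 17:00, Sat 20:00] → after → excluded.
planning [Sat 19:00, Sun 19:00] → after → excluded.
rehearsal [Tue 20:00, Tue 21:00] → finishes → candidate.
snapshot [Sat 20:00, Sun 19:00] → after → excluded.
triage [Sat 06:00, Sun 09:00] → after → excluded.
Among candidates, latest end is Tue 21:00 → rehearsal.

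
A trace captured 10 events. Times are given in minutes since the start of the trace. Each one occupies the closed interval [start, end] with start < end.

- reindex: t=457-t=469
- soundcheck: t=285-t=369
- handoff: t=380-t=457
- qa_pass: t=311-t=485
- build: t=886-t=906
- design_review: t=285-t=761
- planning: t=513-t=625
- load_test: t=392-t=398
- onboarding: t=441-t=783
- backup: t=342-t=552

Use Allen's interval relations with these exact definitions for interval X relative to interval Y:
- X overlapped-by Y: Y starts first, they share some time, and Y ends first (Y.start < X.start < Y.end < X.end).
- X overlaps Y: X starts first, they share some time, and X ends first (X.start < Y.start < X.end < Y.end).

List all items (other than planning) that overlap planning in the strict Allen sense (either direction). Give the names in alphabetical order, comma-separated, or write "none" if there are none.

backup

Target planning = [t=513, t=625].
backup [t=342, t=552] → overlaps → yes.
build [t=886, t=906] → after → no.
design_review [t=285, t=761] → contains → no.
handoff [t=380, t=457] → before → no.
load_test [t=392, t=398] → before → no.
onboarding [t=441, t=783] → contains → no.
qa_pass [t=311, t=485] → before → no.
reindex [t=457, t=469] → before → no.
soundcheck [t=285, t=369] → before → no.
Result: backup.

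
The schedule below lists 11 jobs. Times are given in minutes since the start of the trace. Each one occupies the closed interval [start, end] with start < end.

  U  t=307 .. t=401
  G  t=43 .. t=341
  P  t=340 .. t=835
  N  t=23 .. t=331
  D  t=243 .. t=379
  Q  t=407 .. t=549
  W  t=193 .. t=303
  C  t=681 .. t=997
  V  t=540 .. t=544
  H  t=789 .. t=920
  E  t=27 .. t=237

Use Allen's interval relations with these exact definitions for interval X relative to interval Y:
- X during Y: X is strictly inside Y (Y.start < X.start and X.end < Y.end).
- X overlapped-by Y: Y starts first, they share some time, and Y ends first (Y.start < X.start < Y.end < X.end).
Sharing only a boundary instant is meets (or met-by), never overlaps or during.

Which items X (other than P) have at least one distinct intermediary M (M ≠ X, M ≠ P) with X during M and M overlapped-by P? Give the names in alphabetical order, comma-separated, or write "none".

H

Target P = [t=340, t=835].
Intermediaries M with M overlapped-by P: C, H.
Via C — items with X during C: H.
Via H — items with X during H: none.
Union: H.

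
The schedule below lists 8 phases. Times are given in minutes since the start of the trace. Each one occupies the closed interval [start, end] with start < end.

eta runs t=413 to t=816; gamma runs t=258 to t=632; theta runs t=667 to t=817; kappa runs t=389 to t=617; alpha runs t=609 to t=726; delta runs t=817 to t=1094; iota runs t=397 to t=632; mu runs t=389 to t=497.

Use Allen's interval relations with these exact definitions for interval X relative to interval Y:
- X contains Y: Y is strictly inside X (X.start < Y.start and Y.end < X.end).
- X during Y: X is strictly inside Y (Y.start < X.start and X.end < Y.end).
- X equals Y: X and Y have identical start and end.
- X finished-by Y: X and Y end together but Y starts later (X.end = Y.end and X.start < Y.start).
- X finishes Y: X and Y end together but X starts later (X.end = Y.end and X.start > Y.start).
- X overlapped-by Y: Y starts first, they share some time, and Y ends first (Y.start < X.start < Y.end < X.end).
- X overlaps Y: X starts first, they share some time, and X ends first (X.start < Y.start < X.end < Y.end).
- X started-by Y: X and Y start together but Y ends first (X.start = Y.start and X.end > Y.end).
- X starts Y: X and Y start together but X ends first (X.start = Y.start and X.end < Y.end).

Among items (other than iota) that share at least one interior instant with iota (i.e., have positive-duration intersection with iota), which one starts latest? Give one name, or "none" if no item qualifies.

Target iota = [t=397, t=632].
alpha [t=609, t=726] → overlapped-by → candidate.
delta [t=817, t=1094] → after → excluded.
eta [t=413, t=816] → overlapped-by → candidate.
gamma [t=258, t=632] → finished-by → candidate.
kappa [t=389, t=617] → overlaps → candidate.
mu [t=389, t=497] → overlaps → candidate.
theta [t=667, t=817] → after → excluded.
Among candidates, latest start is t=609 → alpha.

alpha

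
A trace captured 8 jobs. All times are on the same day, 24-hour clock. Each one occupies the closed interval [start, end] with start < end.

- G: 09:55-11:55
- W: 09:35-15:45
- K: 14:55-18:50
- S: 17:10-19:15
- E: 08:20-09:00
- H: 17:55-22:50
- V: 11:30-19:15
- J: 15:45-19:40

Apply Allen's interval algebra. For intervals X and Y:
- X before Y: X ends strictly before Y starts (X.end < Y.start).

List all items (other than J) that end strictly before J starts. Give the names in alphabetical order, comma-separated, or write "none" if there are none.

Target J = [15:45, 19:40].
E [08:20, 09:00] → before → yes.
G [09:55, 11:55] → before → yes.
H [17:55, 22:50] → overlapped-by → no.
K [14:55, 18:50] → overlaps → no.
S [17:10, 19:15] → during → no.
V [11:30, 19:15] → overlaps → no.
W [09:35, 15:45] → meets → no.
Result: E, G.

E, G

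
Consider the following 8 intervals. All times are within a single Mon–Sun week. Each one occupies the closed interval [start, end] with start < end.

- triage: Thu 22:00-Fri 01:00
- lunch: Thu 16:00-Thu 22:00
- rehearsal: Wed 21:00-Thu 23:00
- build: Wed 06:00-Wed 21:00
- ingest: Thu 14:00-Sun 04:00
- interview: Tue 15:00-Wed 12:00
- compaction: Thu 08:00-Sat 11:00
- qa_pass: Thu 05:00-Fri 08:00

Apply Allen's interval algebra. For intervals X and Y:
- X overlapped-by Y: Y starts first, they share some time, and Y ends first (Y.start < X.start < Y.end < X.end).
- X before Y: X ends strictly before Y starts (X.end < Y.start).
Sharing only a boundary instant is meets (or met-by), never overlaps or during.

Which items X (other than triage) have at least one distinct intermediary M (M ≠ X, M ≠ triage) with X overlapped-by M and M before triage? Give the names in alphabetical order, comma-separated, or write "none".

Target triage = [Thu 22:00, Fri 01:00].
Intermediaries M with M before triage: build, interview.
Via build — items with X overlapped-by build: none.
Via interview — items with X overlapped-by interview: build.
Union: build.

build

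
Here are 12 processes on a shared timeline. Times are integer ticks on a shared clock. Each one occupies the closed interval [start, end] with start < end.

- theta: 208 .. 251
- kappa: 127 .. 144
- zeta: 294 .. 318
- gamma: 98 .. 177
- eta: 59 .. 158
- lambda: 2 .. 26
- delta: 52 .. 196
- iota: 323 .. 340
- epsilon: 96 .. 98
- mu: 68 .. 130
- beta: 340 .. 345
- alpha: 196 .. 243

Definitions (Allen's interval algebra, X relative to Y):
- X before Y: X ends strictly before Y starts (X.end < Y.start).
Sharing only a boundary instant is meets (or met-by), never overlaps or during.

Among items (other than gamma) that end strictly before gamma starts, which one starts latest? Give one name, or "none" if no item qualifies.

Target gamma = [98, 177].
alpha [196, 243] → after → excluded.
beta [340, 345] → after → excluded.
delta [52, 196] → contains → excluded.
epsilon [96, 98] → meets → excluded.
eta [59, 158] → overlaps → excluded.
iota [323, 340] → after → excluded.
kappa [127, 144] → during → excluded.
lambda [2, 26] → before → candidate.
mu [68, 130] → overlaps → excluded.
theta [208, 251] → after → excluded.
zeta [294, 318] → after → excluded.
Among candidates, latest start is 2 → lambda.

lambda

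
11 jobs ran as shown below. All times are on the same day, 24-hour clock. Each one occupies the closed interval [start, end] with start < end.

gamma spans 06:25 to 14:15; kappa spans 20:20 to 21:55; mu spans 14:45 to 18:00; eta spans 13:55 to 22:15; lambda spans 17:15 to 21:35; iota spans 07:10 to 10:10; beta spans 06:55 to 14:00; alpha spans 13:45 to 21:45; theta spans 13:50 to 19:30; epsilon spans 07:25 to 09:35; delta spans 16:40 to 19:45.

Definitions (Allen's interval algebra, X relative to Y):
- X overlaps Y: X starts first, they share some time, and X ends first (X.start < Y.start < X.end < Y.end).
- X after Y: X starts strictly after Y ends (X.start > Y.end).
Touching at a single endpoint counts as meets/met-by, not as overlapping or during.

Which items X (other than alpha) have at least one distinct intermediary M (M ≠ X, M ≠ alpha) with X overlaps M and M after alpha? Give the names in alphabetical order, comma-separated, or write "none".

Target alpha = [13:45, 21:45].
Intermediaries M with M after alpha: none.
Union: none.

none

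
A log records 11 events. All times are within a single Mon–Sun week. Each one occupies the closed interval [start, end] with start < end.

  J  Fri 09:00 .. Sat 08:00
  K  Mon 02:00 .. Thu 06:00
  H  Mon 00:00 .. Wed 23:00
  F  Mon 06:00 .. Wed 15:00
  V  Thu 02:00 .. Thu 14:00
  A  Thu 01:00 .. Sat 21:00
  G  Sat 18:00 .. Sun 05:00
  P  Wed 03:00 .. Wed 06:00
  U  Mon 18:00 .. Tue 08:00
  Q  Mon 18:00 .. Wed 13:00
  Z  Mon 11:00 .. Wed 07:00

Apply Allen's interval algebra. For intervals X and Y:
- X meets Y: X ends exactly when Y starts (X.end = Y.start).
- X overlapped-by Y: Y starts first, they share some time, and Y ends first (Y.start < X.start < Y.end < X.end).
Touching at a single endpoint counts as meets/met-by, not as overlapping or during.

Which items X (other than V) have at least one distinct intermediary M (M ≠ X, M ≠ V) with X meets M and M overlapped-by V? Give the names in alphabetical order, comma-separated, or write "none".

none

Target V = [Thu 02:00, Thu 14:00].
Intermediaries M with M overlapped-by V: none.
Union: none.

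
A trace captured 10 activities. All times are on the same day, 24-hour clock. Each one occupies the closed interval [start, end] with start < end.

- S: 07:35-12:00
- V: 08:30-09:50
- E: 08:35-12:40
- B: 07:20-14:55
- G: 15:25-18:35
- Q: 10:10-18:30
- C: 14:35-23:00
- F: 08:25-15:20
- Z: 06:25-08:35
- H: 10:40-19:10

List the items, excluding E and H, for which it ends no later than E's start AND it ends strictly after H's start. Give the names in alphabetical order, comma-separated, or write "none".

Conditions: its end is no later than E's start (X.end <= 08:35) AND its end is strictly after H's start (X.end > 10:40).
B: end 14:55 <= 08:35? ✗; end 14:55 > 10:40? ✓ → no.
C: end 23:00 <= 08:35? ✗; end 23:00 > 10:40? ✓ → no.
F: end 15:20 <= 08:35? ✗; end 15:20 > 10:40? ✓ → no.
G: end 18:35 <= 08:35? ✗; end 18:35 > 10:40? ✓ → no.
Q: end 18:30 <= 08:35? ✗; end 18:30 > 10:40? ✓ → no.
S: end 12:00 <= 08:35? ✗; end 12:00 > 10:40? ✓ → no.
V: end 09:50 <= 08:35? ✗; end 09:50 > 10:40? ✗ → no.
Z: end 08:35 <= 08:35? ✓; end 08:35 > 10:40? ✗ → no.
Result: none.

none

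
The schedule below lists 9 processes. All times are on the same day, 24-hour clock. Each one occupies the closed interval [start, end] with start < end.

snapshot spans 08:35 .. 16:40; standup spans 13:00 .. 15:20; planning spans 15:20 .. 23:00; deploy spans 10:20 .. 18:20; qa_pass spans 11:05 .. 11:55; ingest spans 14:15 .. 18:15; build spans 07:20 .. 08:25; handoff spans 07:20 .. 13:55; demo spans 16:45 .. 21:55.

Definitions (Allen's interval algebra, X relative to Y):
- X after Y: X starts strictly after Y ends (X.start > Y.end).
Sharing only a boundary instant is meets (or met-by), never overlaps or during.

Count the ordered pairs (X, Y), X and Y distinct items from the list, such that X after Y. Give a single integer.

Checking all 72 ordered pairs for relation 'after'; matching pairs in alphabetical order:
(demo, build): demo after build ✓
(demo, handoff): demo after handoff ✓
(demo, qa_pass): demo after qa_pass ✓
(demo, snapshot): demo after snapshot ✓
(demo, standup): demo after standup ✓
(deploy, build): deploy after build ✓
(ingest, build): ingest after build ✓
(ingest, handoff): ingest after handoff ✓
(ingest, qa_pass): ingest after qa_pass ✓
(planning, build): planning after build ✓
(planning, handoff): planning after handoff ✓
(planning, qa_pass): planning after qa_pass ✓
(qa_pass, build): qa_pass after build ✓
(snapshot, build): snapshot after build ✓
(standup, build): standup after build ✓
(standup, qa_pass): standup after qa_pass ✓
Count: 16.

16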